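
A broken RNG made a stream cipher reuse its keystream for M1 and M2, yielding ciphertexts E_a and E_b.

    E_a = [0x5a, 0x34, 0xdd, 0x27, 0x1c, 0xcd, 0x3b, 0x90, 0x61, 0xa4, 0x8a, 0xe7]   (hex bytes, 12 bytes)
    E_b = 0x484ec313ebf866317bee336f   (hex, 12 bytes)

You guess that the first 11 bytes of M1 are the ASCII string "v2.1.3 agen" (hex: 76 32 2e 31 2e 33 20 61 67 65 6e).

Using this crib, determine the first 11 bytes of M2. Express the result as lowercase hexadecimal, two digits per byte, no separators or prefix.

64483005d9067dc07d2fd7

First, E_a ⊕ E_b = (M1 ⊕ K) ⊕ (M2 ⊕ K) = M1 ⊕ M2, so the key drops out. Then M2 = (M1 ⊕ M2) ⊕ M1 over the first 11 bytes.
byte 0: (5a XOR 48) XOR 76 = 12 XOR 76 = 64
byte 1: (34 XOR 4e) XOR 32 = 7a XOR 32 = 48
byte 2: (dd XOR c3) XOR 2e = 1e XOR 2e = 30
byte 3: (27 XOR 13) XOR 31 = 34 XOR 31 = 05
byte 4: (1c XOR eb) XOR 2e = f7 XOR 2e = d9
byte 5: (cd XOR f8) XOR 33 = 35 XOR 33 = 06
byte 6: (3b XOR 66) XOR 20 = 5d XOR 20 = 7d
byte 7: (90 XOR 31) XOR 61 = a1 XOR 61 = c0
byte 8: (61 XOR 7b) XOR 67 = 1a XOR 67 = 7d
byte 9: (a4 XOR ee) XOR 65 = 4a XOR 65 = 2f
byte 10: (8a XOR 33) XOR 6e = b9 XOR 6e = d7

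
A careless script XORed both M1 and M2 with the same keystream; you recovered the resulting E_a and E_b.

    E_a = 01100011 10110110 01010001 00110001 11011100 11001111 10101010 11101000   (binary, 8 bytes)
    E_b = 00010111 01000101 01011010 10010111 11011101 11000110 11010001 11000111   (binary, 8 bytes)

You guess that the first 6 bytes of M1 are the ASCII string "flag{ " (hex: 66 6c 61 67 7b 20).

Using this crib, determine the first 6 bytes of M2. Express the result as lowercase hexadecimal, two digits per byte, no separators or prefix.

First, E_a ⊕ E_b = (M1 ⊕ K) ⊕ (M2 ⊕ K) = M1 ⊕ M2, so the key drops out. Then M2 = (M1 ⊕ M2) ⊕ M1 over the first 6 bytes.
byte 0: (63 ⊕ 17) ⊕ 66 = 74 ⊕ 66 = 12
byte 1: (b6 ⊕ 45) ⊕ 6c = f3 ⊕ 6c = 9f
byte 2: (51 ⊕ 5a) ⊕ 61 = 0b ⊕ 61 = 6a
byte 3: (31 ⊕ 97) ⊕ 67 = a6 ⊕ 67 = c1
byte 4: (dc ⊕ dd) ⊕ 7b = 01 ⊕ 7b = 7a
byte 5: (cf ⊕ c6) ⊕ 20 = 09 ⊕ 20 = 29

129f6ac17a29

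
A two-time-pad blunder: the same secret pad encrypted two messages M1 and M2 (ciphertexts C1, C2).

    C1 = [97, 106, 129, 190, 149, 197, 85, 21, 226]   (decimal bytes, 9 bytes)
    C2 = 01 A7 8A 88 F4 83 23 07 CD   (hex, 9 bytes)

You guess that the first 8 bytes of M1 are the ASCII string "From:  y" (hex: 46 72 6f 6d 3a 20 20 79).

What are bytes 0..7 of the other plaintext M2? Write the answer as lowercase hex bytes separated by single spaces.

First, C1 ⊕ C2 = (M1 ⊕ K) ⊕ (M2 ⊕ K) = M1 ⊕ M2, so the key drops out. Then M2 = (M1 ⊕ M2) ⊕ M1 over the first 8 bytes.
byte 0: (61 ^ 01) ^ 46 = 60 ^ 46 = 26
byte 1: (6a ^ a7) ^ 72 = cd ^ 72 = bf
byte 2: (81 ^ 8a) ^ 6f = 0b ^ 6f = 64
byte 3: (be ^ 88) ^ 6d = 36 ^ 6d = 5b
byte 4: (95 ^ f4) ^ 3a = 61 ^ 3a = 5b
byte 5: (c5 ^ 83) ^ 20 = 46 ^ 20 = 66
byte 6: (55 ^ 23) ^ 20 = 76 ^ 20 = 56
byte 7: (15 ^ 07) ^ 79 = 12 ^ 79 = 6b

26 bf 64 5b 5b 66 56 6b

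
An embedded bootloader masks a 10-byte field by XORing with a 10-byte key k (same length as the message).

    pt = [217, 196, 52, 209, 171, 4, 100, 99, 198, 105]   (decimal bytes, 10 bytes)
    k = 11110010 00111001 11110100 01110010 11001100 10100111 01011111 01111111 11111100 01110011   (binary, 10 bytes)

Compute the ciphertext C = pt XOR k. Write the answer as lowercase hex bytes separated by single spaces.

2b fd c0 a3 67 a3 3b 1c 3a 1a

XOR is its own inverse, so applying the key byte-wise gives the result directly.
217 ⊕ 242 =  43
196 ⊕  57 = 253
 52 ⊕ 244 = 192
209 ⊕ 114 = 163
171 ⊕ 204 = 103
  4 ⊕ 167 = 163
100 ⊕  95 =  59
 99 ⊕ 127 =  28
198 ⊕ 252 =  58
105 ⊕ 115 =  26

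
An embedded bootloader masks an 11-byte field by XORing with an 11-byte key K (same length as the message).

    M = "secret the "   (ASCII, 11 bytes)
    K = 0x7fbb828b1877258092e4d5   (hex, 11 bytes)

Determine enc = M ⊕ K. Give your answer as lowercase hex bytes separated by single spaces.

0c de e1 f9 7d 03 05 f4 fa 81 f5

XOR is its own inverse, so applying the key byte-wise gives the result directly.
byte 0: 115 ^ 127 =  12
byte 1: 101 ^ 187 = 222
byte 2:  99 ^ 130 = 225
byte 3: 114 ^ 139 = 249
byte 4: 101 ^  24 = 125
byte 5: 116 ^ 119 =   3
byte 6:  32 ^  37 =   5
byte 7: 116 ^ 128 = 244
byte 8: 104 ^ 146 = 250
byte 9: 101 ^ 228 = 129
byte 10:  32 ^ 213 = 245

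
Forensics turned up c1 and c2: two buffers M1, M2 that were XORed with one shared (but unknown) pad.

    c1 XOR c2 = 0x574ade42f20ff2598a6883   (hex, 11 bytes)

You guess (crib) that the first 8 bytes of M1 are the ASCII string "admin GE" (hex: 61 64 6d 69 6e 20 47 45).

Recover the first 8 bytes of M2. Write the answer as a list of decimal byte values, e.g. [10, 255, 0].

[54, 46, 179, 43, 156, 47, 181, 28]

Since c1 ⊕ c2 = M1 ⊕ M2, XORing with the guessed M1 bytes yields the corresponding M2 bytes: M2 = (c1 ⊕ c2) ⊕ M1.
 87 ⊕  97 =  54
 74 ⊕ 100 =  46
222 ⊕ 109 = 179
 66 ⊕ 105 =  43
242 ⊕ 110 = 156
 15 ⊕  32 =  47
242 ⊕  71 = 181
 89 ⊕  69 =  28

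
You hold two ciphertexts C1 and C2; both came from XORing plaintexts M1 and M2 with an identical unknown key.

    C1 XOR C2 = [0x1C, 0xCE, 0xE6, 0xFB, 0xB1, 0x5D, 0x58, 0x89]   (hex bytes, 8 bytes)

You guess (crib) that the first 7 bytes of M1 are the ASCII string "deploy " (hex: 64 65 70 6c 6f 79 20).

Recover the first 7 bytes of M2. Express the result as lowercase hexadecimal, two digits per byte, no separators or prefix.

Since C1 ⊕ C2 = M1 ⊕ M2, XORing with the guessed M1 bytes yields the corresponding M2 bytes: M2 = (C1 ⊕ C2) ⊕ M1.
1c xor 64 = 78
ce xor 65 = ab
e6 xor 70 = 96
fb xor 6c = 97
b1 xor 6f = de
5d xor 79 = 24
58 xor 20 = 78

78ab9697de2478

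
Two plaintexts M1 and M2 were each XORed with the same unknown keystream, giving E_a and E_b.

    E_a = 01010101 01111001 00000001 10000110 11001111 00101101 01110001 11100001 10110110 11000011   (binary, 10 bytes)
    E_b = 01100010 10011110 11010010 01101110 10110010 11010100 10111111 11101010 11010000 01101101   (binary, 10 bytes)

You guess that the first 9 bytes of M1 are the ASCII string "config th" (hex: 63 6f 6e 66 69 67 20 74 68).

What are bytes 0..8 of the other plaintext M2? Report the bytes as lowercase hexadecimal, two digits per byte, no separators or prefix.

First, E_a ⊕ E_b = (M1 ⊕ K) ⊕ (M2 ⊕ K) = M1 ⊕ M2, so the key drops out. Then M2 = (M1 ⊕ M2) ⊕ M1 over the first 9 bytes.
byte 0: (55 xor 62) xor 63 = 37 xor 63 = 54
byte 1: (79 xor 9e) xor 6f = e7 xor 6f = 88
byte 2: (01 xor d2) xor 6e = d3 xor 6e = bd
byte 3: (86 xor 6e) xor 66 = e8 xor 66 = 8e
byte 4: (cf xor b2) xor 69 = 7d xor 69 = 14
byte 5: (2d xor d4) xor 67 = f9 xor 67 = 9e
byte 6: (71 xor bf) xor 20 = ce xor 20 = ee
byte 7: (e1 xor ea) xor 74 = 0b xor 74 = 7f
byte 8: (b6 xor d0) xor 68 = 66 xor 68 = 0e

5488bd8e149eee7f0e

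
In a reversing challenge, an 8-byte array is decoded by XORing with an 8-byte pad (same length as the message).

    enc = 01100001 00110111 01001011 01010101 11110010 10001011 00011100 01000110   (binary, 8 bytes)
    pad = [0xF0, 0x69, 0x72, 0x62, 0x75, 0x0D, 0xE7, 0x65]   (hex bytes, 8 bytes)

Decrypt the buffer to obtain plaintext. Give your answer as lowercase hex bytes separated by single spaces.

91 5e 39 37 87 86 fb 23

XOR is its own inverse, so applying the key byte-wise gives the result directly.
61 ^ f0 = 91
37 ^ 69 = 5e
4b ^ 72 = 39
55 ^ 62 = 37
f2 ^ 75 = 87
8b ^ 0d = 86
1c ^ e7 = fb
46 ^ 65 = 23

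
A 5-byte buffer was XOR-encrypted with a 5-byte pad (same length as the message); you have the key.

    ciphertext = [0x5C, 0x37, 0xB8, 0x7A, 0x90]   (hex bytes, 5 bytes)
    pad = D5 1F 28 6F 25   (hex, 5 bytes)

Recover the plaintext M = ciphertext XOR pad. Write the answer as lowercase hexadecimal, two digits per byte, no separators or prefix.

89289015b5

byte 0: 5c XOR d5 = 89
byte 1: 37 XOR 1f = 28
byte 2: b8 XOR 28 = 90
byte 3: 7a XOR 6f = 15
byte 4: 90 XOR 25 = b5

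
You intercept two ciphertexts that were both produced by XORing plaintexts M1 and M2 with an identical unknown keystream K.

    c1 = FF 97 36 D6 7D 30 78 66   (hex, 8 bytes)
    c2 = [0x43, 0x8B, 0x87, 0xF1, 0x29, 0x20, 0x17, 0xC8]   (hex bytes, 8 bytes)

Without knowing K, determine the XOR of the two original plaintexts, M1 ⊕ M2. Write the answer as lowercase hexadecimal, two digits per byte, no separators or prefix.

bc1cb12754106fae

c1 ⊕ c2 = (M1 ⊕ K) ⊕ (M2 ⊕ K) = M1 ⊕ M2 — the shared key cancels under XOR.
ff ^ 43 = bc
97 ^ 8b = 1c
36 ^ 87 = b1
d6 ^ f1 = 27
7d ^ 29 = 54
30 ^ 20 = 10
78 ^ 17 = 6f
66 ^ c8 = ae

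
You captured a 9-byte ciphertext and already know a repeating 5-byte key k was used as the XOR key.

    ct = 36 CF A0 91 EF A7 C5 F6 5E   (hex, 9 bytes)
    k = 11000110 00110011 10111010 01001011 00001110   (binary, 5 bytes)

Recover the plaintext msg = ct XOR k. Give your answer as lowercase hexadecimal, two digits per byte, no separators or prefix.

f0fc1adae161f64c15

The 5-byte key repeats, so the effective keystream is c6 33 ba 4b 0e c6 33 ba 4b.
byte 0:  54 XOR 198 = 240
byte 1: 207 XOR  51 = 252
byte 2: 160 XOR 186 =  26
byte 3: 145 XOR  75 = 218
byte 4: 239 XOR  14 = 225
byte 5: 167 XOR 198 =  97
byte 6: 197 XOR  51 = 246
byte 7: 246 XOR 186 =  76
byte 8:  94 XOR  75 =  21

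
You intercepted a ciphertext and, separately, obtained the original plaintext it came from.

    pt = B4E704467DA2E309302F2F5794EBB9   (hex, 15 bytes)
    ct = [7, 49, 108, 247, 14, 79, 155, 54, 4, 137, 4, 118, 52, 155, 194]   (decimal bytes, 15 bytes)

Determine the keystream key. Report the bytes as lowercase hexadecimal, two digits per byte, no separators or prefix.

Since ct = pt ⊕ key, XORing both sides with pt gives key = pt ⊕ ct.
byte 0: b4 ⊕ 07 = b3
byte 1: e7 ⊕ 31 = d6
byte 2: 04 ⊕ 6c = 68
byte 3: 46 ⊕ f7 = b1
byte 4: 7d ⊕ 0e = 73
byte 5: a2 ⊕ 4f = ed
byte 6: e3 ⊕ 9b = 78
byte 7: 09 ⊕ 36 = 3f
byte 8: 30 ⊕ 04 = 34
byte 9: 2f ⊕ 89 = a6
byte 10: 2f ⊕ 04 = 2b
byte 11: 57 ⊕ 76 = 21
byte 12: 94 ⊕ 34 = a0
byte 13: eb ⊕ 9b = 70
byte 14: b9 ⊕ c2 = 7b

b3d668b173ed783f34a62b21a0707b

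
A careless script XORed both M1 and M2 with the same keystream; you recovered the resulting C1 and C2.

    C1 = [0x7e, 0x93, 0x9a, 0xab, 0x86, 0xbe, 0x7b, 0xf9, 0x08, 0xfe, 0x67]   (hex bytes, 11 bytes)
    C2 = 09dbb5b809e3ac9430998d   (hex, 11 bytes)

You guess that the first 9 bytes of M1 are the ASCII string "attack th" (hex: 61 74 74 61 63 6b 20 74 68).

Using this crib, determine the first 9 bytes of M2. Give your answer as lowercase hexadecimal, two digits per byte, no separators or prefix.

First, C1 ⊕ C2 = (M1 ⊕ K) ⊕ (M2 ⊕ K) = M1 ⊕ M2, so the key drops out. Then M2 = (M1 ⊕ M2) ⊕ M1 over the first 9 bytes.
byte 0: (7e xor 09) xor 61 = 77 xor 61 = 16
byte 1: (93 xor db) xor 74 = 48 xor 74 = 3c
byte 2: (9a xor b5) xor 74 = 2f xor 74 = 5b
byte 3: (ab xor b8) xor 61 = 13 xor 61 = 72
byte 4: (86 xor 09) xor 63 = 8f xor 63 = ec
byte 5: (be xor e3) xor 6b = 5d xor 6b = 36
byte 6: (7b xor ac) xor 20 = d7 xor 20 = f7
byte 7: (f9 xor 94) xor 74 = 6d xor 74 = 19
byte 8: (08 xor 30) xor 68 = 38 xor 68 = 50

163c5b72ec36f71950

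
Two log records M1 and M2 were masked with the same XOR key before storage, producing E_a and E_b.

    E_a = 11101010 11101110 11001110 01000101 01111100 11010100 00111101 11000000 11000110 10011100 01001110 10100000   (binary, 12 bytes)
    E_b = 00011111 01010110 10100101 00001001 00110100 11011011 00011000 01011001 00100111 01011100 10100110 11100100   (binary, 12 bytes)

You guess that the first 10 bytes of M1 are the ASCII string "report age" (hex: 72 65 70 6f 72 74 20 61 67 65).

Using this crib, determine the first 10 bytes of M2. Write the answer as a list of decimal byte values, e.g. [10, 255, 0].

[135, 221, 27, 35, 58, 123, 5, 248, 134, 165]

First, E_a ⊕ E_b = (M1 ⊕ K) ⊕ (M2 ⊕ K) = M1 ⊕ M2, so the key drops out. Then M2 = (M1 ⊕ M2) ⊕ M1 over the first 10 bytes.
byte 0: (ea XOR 1f) XOR 72 = f5 XOR 72 = 87
byte 1: (ee XOR 56) XOR 65 = b8 XOR 65 = dd
byte 2: (ce XOR a5) XOR 70 = 6b XOR 70 = 1b
byte 3: (45 XOR 09) XOR 6f = 4c XOR 6f = 23
byte 4: (7c XOR 34) XOR 72 = 48 XOR 72 = 3a
byte 5: (d4 XOR db) XOR 74 = 0f XOR 74 = 7b
byte 6: (3d XOR 18) XOR 20 = 25 XOR 20 = 05
byte 7: (c0 XOR 59) XOR 61 = 99 XOR 61 = f8
byte 8: (c6 XOR 27) XOR 67 = e1 XOR 67 = 86
byte 9: (9c XOR 5c) XOR 65 = c0 XOR 65 = a5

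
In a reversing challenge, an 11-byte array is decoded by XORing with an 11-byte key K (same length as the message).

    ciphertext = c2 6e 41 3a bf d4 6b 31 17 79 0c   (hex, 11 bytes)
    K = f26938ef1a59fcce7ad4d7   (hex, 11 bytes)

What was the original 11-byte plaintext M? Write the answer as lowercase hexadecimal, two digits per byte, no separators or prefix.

XOR is its own inverse, so applying the key byte-wise gives the result directly.
194 xor 242 =  48
110 xor 105 =   7
 65 xor  56 = 121
 58 xor 239 = 213
191 xor  26 = 165
212 xor  89 = 141
107 xor 252 = 151
 49 xor 206 = 255
 23 xor 122 = 109
121 xor 212 = 173
 12 xor 215 = 219

300779d5a58d97ff6daddb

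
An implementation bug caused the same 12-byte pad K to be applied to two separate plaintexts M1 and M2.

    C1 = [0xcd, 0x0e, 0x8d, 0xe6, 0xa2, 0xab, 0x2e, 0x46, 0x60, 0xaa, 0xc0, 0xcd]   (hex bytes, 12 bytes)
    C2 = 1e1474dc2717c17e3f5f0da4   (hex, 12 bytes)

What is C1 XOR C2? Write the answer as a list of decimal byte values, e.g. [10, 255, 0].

[211, 26, 249, 58, 133, 188, 239, 56, 95, 245, 205, 105]

C1 ⊕ C2 = (M1 ⊕ K) ⊕ (M2 ⊕ K) = M1 ⊕ M2 — the shared key cancels under XOR.
cd ^ 1e = d3
0e ^ 14 = 1a
8d ^ 74 = f9
e6 ^ dc = 3a
a2 ^ 27 = 85
ab ^ 17 = bc
2e ^ c1 = ef
46 ^ 7e = 38
60 ^ 3f = 5f
aa ^ 5f = f5
c0 ^ 0d = cd
cd ^ a4 = 69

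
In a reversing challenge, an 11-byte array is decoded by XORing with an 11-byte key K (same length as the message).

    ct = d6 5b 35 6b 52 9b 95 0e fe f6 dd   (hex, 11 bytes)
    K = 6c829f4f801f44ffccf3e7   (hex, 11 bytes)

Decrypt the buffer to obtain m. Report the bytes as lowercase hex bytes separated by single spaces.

d6 ^ 6c = ba
5b ^ 82 = d9
35 ^ 9f = aa
6b ^ 4f = 24
52 ^ 80 = d2
9b ^ 1f = 84
95 ^ 44 = d1
0e ^ ff = f1
fe ^ cc = 32
f6 ^ f3 = 05
dd ^ e7 = 3a

ba d9 aa 24 d2 84 d1 f1 32 05 3a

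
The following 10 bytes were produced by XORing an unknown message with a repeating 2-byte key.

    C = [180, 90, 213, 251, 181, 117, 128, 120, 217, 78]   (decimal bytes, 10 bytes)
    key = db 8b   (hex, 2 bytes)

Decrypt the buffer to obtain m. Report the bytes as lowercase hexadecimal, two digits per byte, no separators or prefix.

The 2-byte key repeats, so the effective keystream is db 8b db 8b db 8b db 8b db 8b.
byte 0: b4 ^ db = 6f
byte 1: 5a ^ 8b = d1
byte 2: d5 ^ db = 0e
byte 3: fb ^ 8b = 70
byte 4: b5 ^ db = 6e
byte 5: 75 ^ 8b = fe
byte 6: 80 ^ db = 5b
byte 7: 78 ^ 8b = f3
byte 8: d9 ^ db = 02
byte 9: 4e ^ 8b = c5

6fd10e706efe5bf302c5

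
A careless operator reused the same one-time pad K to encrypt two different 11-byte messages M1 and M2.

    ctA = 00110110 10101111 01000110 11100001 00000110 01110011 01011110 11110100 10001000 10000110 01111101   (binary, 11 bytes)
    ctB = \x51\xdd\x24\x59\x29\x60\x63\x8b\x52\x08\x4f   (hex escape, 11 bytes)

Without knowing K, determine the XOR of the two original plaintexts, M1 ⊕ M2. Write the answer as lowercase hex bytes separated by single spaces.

ctA ⊕ ctB = (M1 ⊕ K) ⊕ (M2 ⊕ K) = M1 ⊕ M2 — the shared key cancels under XOR.
36 xor 51 = 67
af xor dd = 72
46 xor 24 = 62
e1 xor 59 = b8
06 xor 29 = 2f
73 xor 60 = 13
5e xor 63 = 3d
f4 xor 8b = 7f
88 xor 52 = da
86 xor 08 = 8e
7d xor 4f = 32

67 72 62 b8 2f 13 3d 7f da 8e 32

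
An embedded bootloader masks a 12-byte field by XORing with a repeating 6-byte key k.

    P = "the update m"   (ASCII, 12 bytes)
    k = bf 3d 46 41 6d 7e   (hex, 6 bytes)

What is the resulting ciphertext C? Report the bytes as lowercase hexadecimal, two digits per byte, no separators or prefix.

The 6-byte key repeats, so the effective keystream is bf 3d 46 41 6d 7e bf 3d 46 41 6d 7e.
byte 0: 74 ⊕ bf = cb
byte 1: 68 ⊕ 3d = 55
byte 2: 65 ⊕ 46 = 23
byte 3: 20 ⊕ 41 = 61
byte 4: 75 ⊕ 6d = 18
byte 5: 70 ⊕ 7e = 0e
byte 6: 64 ⊕ bf = db
byte 7: 61 ⊕ 3d = 5c
byte 8: 74 ⊕ 46 = 32
byte 9: 65 ⊕ 41 = 24
byte 10: 20 ⊕ 6d = 4d
byte 11: 6d ⊕ 7e = 13

cb552361180edb5c32244d13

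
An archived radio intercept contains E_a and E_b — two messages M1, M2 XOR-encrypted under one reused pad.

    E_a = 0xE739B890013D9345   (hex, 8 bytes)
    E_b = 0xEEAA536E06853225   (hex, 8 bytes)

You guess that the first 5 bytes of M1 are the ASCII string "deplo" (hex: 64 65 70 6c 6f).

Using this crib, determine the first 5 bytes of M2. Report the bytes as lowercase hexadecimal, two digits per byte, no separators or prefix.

First, E_a ⊕ E_b = (M1 ⊕ K) ⊕ (M2 ⊕ K) = M1 ⊕ M2, so the key drops out. Then M2 = (M1 ⊕ M2) ⊕ M1 over the first 5 bytes.
byte 0: (e7 XOR ee) XOR 64 = 09 XOR 64 = 6d
byte 1: (39 XOR aa) XOR 65 = 93 XOR 65 = f6
byte 2: (b8 XOR 53) XOR 70 = eb XOR 70 = 9b
byte 3: (90 XOR 6e) XOR 6c = fe XOR 6c = 92
byte 4: (01 XOR 06) XOR 6f = 07 XOR 6f = 68

6df69b9268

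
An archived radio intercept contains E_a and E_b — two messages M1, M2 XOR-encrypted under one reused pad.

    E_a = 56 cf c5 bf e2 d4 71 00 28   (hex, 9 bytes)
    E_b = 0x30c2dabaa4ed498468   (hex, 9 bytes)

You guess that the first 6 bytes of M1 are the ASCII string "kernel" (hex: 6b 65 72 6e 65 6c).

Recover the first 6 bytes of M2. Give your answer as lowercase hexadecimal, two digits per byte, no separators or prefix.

0d686d6b2355

First, E_a ⊕ E_b = (M1 ⊕ K) ⊕ (M2 ⊕ K) = M1 ⊕ M2, so the key drops out. Then M2 = (M1 ⊕ M2) ⊕ M1 over the first 6 bytes.
byte 0: (56 XOR 30) XOR 6b = 66 XOR 6b = 0d
byte 1: (cf XOR c2) XOR 65 = 0d XOR 65 = 68
byte 2: (c5 XOR da) XOR 72 = 1f XOR 72 = 6d
byte 3: (bf XOR ba) XOR 6e = 05 XOR 6e = 6b
byte 4: (e2 XOR a4) XOR 65 = 46 XOR 65 = 23
byte 5: (d4 XOR ed) XOR 6c = 39 XOR 6c = 55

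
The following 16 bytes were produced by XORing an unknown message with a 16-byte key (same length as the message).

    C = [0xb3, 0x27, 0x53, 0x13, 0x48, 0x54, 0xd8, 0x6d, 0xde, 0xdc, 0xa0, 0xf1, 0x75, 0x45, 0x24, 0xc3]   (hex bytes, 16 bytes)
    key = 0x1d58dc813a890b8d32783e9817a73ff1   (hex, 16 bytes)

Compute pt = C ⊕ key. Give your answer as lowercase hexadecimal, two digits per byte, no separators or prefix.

ae7f8f9272ddd3e0eca49e6962e21b32

10110011 ^ 00011101 = 10101110
00100111 ^ 01011000 = 01111111
01010011 ^ 11011100 = 10001111
00010011 ^ 10000001 = 10010010
01001000 ^ 00111010 = 01110010
01010100 ^ 10001001 = 11011101
11011000 ^ 00001011 = 11010011
01101101 ^ 10001101 = 11100000
11011110 ^ 00110010 = 11101100
11011100 ^ 01111000 = 10100100
10100000 ^ 00111110 = 10011110
11110001 ^ 10011000 = 01101001
01110101 ^ 00010111 = 01100010
01000101 ^ 10100111 = 11100010
00100100 ^ 00111111 = 00011011
11000011 ^ 11110001 = 00110010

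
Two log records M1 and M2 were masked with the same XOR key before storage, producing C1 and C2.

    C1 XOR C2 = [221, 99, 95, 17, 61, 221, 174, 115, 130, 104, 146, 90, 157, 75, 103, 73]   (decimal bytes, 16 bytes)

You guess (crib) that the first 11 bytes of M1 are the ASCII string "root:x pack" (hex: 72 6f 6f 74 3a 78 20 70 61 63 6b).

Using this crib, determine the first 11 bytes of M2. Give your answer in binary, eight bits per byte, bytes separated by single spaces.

10101111 00001100 00110000 01100101 00000111 10100101 10001110 00000011 11100011 00001011 11111001

Since C1 ⊕ C2 = M1 ⊕ M2, XORing with the guessed M1 bytes yields the corresponding M2 bytes: M2 = (C1 ⊕ C2) ⊕ M1.
dd XOR 72 = af
63 XOR 6f = 0c
5f XOR 6f = 30
11 XOR 74 = 65
3d XOR 3a = 07
dd XOR 78 = a5
ae XOR 20 = 8e
73 XOR 70 = 03
82 XOR 61 = e3
68 XOR 63 = 0b
92 XOR 6b = f9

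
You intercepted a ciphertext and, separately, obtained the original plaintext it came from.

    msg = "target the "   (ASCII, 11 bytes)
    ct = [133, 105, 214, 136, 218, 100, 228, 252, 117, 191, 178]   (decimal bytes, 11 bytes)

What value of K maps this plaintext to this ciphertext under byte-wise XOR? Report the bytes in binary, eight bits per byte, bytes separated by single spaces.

Since ct = msg ⊕ K, XORing both sides with msg gives K = msg ⊕ ct.
74 ^ 85 = f1
61 ^ 69 = 08
72 ^ d6 = a4
67 ^ 88 = ef
65 ^ da = bf
74 ^ 64 = 10
20 ^ e4 = c4
74 ^ fc = 88
68 ^ 75 = 1d
65 ^ bf = da
20 ^ b2 = 92

11110001 00001000 10100100 11101111 10111111 00010000 11000100 10001000 00011101 11011010 10010010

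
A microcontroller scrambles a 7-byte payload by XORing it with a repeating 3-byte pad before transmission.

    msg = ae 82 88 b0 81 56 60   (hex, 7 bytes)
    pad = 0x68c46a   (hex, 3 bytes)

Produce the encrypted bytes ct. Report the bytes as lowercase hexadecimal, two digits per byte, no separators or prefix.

c646e2d8453c08

The 3-byte key repeats, so the effective keystream is 68 c4 6a 68 c4 6a 68.
byte 0: 10101110 ⊕ 01101000 = 11000110
byte 1: 10000010 ⊕ 11000100 = 01000110
byte 2: 10001000 ⊕ 01101010 = 11100010
byte 3: 10110000 ⊕ 01101000 = 11011000
byte 4: 10000001 ⊕ 11000100 = 01000101
byte 5: 01010110 ⊕ 01101010 = 00111100
byte 6: 01100000 ⊕ 01101000 = 00001000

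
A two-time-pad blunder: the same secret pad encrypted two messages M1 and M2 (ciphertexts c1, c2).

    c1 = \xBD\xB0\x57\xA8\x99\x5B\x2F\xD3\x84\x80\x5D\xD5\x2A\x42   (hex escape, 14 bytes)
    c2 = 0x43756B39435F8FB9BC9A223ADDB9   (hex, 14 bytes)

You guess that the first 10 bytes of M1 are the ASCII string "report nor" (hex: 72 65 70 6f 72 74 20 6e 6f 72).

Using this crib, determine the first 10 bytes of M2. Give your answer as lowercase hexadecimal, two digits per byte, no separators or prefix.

8ca04cfea87080045768

First, c1 ⊕ c2 = (M1 ⊕ K) ⊕ (M2 ⊕ K) = M1 ⊕ M2, so the key drops out. Then M2 = (M1 ⊕ M2) ⊕ M1 over the first 10 bytes.
byte 0: (bd XOR 43) XOR 72 = fe XOR 72 = 8c
byte 1: (b0 XOR 75) XOR 65 = c5 XOR 65 = a0
byte 2: (57 XOR 6b) XOR 70 = 3c XOR 70 = 4c
byte 3: (a8 XOR 39) XOR 6f = 91 XOR 6f = fe
byte 4: (99 XOR 43) XOR 72 = da XOR 72 = a8
byte 5: (5b XOR 5f) XOR 74 = 04 XOR 74 = 70
byte 6: (2f XOR 8f) XOR 20 = a0 XOR 20 = 80
byte 7: (d3 XOR b9) XOR 6e = 6a XOR 6e = 04
byte 8: (84 XOR bc) XOR 6f = 38 XOR 6f = 57
byte 9: (80 XOR 9a) XOR 72 = 1a XOR 72 = 68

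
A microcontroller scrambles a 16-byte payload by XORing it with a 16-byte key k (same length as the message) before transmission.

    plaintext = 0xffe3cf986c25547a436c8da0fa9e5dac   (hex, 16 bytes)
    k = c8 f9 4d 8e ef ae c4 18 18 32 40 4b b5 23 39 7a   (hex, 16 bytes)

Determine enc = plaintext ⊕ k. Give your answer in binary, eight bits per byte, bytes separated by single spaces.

00110111 00011010 10000010 00010110 10000011 10001011 10010000 01100010 01011011 01011110 11001101 11101011 01001111 10111101 01100100 11010110

byte 0: 11111111 ^ 11001000 = 00110111
byte 1: 11100011 ^ 11111001 = 00011010
byte 2: 11001111 ^ 01001101 = 10000010
byte 3: 10011000 ^ 10001110 = 00010110
byte 4: 01101100 ^ 11101111 = 10000011
byte 5: 00100101 ^ 10101110 = 10001011
byte 6: 01010100 ^ 11000100 = 10010000
byte 7: 01111010 ^ 00011000 = 01100010
byte 8: 01000011 ^ 00011000 = 01011011
byte 9: 01101100 ^ 00110010 = 01011110
byte 10: 10001101 ^ 01000000 = 11001101
byte 11: 10100000 ^ 01001011 = 11101011
byte 12: 11111010 ^ 10110101 = 01001111
byte 13: 10011110 ^ 00100011 = 10111101
byte 14: 01011101 ^ 00111001 = 01100100
byte 15: 10101100 ^ 01111010 = 11010110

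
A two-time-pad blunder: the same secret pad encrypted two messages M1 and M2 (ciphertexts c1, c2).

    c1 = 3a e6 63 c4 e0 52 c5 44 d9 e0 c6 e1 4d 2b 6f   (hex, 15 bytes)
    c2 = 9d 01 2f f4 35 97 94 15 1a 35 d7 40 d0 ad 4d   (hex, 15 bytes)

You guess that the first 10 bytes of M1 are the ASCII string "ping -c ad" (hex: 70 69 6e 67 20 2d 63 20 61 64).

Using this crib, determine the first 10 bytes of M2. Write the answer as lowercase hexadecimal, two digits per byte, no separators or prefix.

d78e2257f5e83271a2b1

First, c1 ⊕ c2 = (M1 ⊕ K) ⊕ (M2 ⊕ K) = M1 ⊕ M2, so the key drops out. Then M2 = (M1 ⊕ M2) ⊕ M1 over the first 10 bytes.
byte 0: (3a XOR 9d) XOR 70 = a7 XOR 70 = d7
byte 1: (e6 XOR 01) XOR 69 = e7 XOR 69 = 8e
byte 2: (63 XOR 2f) XOR 6e = 4c XOR 6e = 22
byte 3: (c4 XOR f4) XOR 67 = 30 XOR 67 = 57
byte 4: (e0 XOR 35) XOR 20 = d5 XOR 20 = f5
byte 5: (52 XOR 97) XOR 2d = c5 XOR 2d = e8
byte 6: (c5 XOR 94) XOR 63 = 51 XOR 63 = 32
byte 7: (44 XOR 15) XOR 20 = 51 XOR 20 = 71
byte 8: (d9 XOR 1a) XOR 61 = c3 XOR 61 = a2
byte 9: (e0 XOR 35) XOR 64 = d5 XOR 64 = b1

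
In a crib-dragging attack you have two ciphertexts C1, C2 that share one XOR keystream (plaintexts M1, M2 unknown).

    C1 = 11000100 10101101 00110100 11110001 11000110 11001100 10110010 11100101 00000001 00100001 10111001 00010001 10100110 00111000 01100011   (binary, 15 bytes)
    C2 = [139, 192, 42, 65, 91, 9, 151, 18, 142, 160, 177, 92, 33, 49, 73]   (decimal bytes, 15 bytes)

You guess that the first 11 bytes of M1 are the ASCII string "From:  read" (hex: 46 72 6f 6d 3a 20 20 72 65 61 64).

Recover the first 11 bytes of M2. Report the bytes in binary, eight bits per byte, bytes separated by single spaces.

00001001 00011111 01110001 11011101 10100111 11100101 00000101 10000101 11101010 11100000 01101100

First, C1 ⊕ C2 = (M1 ⊕ K) ⊕ (M2 ⊕ K) = M1 ⊕ M2, so the key drops out. Then M2 = (M1 ⊕ M2) ⊕ M1 over the first 11 bytes.
byte 0: (c4 ⊕ 8b) ⊕ 46 = 4f ⊕ 46 = 09
byte 1: (ad ⊕ c0) ⊕ 72 = 6d ⊕ 72 = 1f
byte 2: (34 ⊕ 2a) ⊕ 6f = 1e ⊕ 6f = 71
byte 3: (f1 ⊕ 41) ⊕ 6d = b0 ⊕ 6d = dd
byte 4: (c6 ⊕ 5b) ⊕ 3a = 9d ⊕ 3a = a7
byte 5: (cc ⊕ 09) ⊕ 20 = c5 ⊕ 20 = e5
byte 6: (b2 ⊕ 97) ⊕ 20 = 25 ⊕ 20 = 05
byte 7: (e5 ⊕ 12) ⊕ 72 = f7 ⊕ 72 = 85
byte 8: (01 ⊕ 8e) ⊕ 65 = 8f ⊕ 65 = ea
byte 9: (21 ⊕ a0) ⊕ 61 = 81 ⊕ 61 = e0
byte 10: (b9 ⊕ b1) ⊕ 64 = 08 ⊕ 64 = 6c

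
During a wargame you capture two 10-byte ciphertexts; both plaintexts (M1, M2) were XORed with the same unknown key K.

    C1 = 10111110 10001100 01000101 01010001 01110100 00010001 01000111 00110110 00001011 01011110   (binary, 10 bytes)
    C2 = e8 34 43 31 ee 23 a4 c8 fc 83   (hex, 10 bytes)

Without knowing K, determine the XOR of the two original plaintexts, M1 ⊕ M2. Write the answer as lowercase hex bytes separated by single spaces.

56 b8 06 60 9a 32 e3 fe f7 dd

C1 ⊕ C2 = (M1 ⊕ K) ⊕ (M2 ⊕ K) = M1 ⊕ M2 — the shared key cancels under XOR.
be ^ e8 = 56
8c ^ 34 = b8
45 ^ 43 = 06
51 ^ 31 = 60
74 ^ ee = 9a
11 ^ 23 = 32
47 ^ a4 = e3
36 ^ c8 = fe
0b ^ fc = f7
5e ^ 83 = dd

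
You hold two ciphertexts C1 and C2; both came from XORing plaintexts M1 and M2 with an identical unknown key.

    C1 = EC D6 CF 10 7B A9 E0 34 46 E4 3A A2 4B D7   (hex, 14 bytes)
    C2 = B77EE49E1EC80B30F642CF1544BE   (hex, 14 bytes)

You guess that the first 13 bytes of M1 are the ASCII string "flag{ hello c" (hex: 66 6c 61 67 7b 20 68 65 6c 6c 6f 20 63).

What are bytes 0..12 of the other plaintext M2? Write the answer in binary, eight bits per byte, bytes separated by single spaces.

00111101 11000100 01001010 11101001 00011110 01000001 10000011 01100001 11011100 11001010 10011010 10010111 01101100

First, C1 ⊕ C2 = (M1 ⊕ K) ⊕ (M2 ⊕ K) = M1 ⊕ M2, so the key drops out. Then M2 = (M1 ⊕ M2) ⊕ M1 over the first 13 bytes.
byte 0: (ec ⊕ b7) ⊕ 66 = 5b ⊕ 66 = 3d
byte 1: (d6 ⊕ 7e) ⊕ 6c = a8 ⊕ 6c = c4
byte 2: (cf ⊕ e4) ⊕ 61 = 2b ⊕ 61 = 4a
byte 3: (10 ⊕ 9e) ⊕ 67 = 8e ⊕ 67 = e9
byte 4: (7b ⊕ 1e) ⊕ 7b = 65 ⊕ 7b = 1e
byte 5: (a9 ⊕ c8) ⊕ 20 = 61 ⊕ 20 = 41
byte 6: (e0 ⊕ 0b) ⊕ 68 = eb ⊕ 68 = 83
byte 7: (34 ⊕ 30) ⊕ 65 = 04 ⊕ 65 = 61
byte 8: (46 ⊕ f6) ⊕ 6c = b0 ⊕ 6c = dc
byte 9: (e4 ⊕ 42) ⊕ 6c = a6 ⊕ 6c = ca
byte 10: (3a ⊕ cf) ⊕ 6f = f5 ⊕ 6f = 9a
byte 11: (a2 ⊕ 15) ⊕ 20 = b7 ⊕ 20 = 97
byte 12: (4b ⊕ 44) ⊕ 63 = 0f ⊕ 63 = 6c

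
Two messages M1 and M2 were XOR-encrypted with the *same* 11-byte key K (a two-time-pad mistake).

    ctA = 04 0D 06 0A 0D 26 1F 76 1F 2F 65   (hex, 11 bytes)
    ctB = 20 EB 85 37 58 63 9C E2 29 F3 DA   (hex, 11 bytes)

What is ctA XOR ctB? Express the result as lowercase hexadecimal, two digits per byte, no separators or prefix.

ctA ⊕ ctB = (M1 ⊕ K) ⊕ (M2 ⊕ K) = M1 ⊕ M2 — the shared key cancels under XOR.
04 XOR 20 = 24
0d XOR eb = e6
06 XOR 85 = 83
0a XOR 37 = 3d
0d XOR 58 = 55
26 XOR 63 = 45
1f XOR 9c = 83
76 XOR e2 = 94
1f XOR 29 = 36
2f XOR f3 = dc
65 XOR da = bf

24e6833d5545839436dcbf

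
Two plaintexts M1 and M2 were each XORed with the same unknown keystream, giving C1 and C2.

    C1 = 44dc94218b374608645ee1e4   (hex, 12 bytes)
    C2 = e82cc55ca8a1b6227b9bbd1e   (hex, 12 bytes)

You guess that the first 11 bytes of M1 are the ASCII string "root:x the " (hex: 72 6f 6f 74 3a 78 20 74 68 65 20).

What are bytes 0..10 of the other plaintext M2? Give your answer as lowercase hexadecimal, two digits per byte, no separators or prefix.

de9f3e0919eed05e77a07c

First, C1 ⊕ C2 = (M1 ⊕ K) ⊕ (M2 ⊕ K) = M1 ⊕ M2, so the key drops out. Then M2 = (M1 ⊕ M2) ⊕ M1 over the first 11 bytes.
byte 0: (44 ^ e8) ^ 72 = ac ^ 72 = de
byte 1: (dc ^ 2c) ^ 6f = f0 ^ 6f = 9f
byte 2: (94 ^ c5) ^ 6f = 51 ^ 6f = 3e
byte 3: (21 ^ 5c) ^ 74 = 7d ^ 74 = 09
byte 4: (8b ^ a8) ^ 3a = 23 ^ 3a = 19
byte 5: (37 ^ a1) ^ 78 = 96 ^ 78 = ee
byte 6: (46 ^ b6) ^ 20 = f0 ^ 20 = d0
byte 7: (08 ^ 22) ^ 74 = 2a ^ 74 = 5e
byte 8: (64 ^ 7b) ^ 68 = 1f ^ 68 = 77
byte 9: (5e ^ 9b) ^ 65 = c5 ^ 65 = a0
byte 10: (e1 ^ bd) ^ 20 = 5c ^ 20 = 7c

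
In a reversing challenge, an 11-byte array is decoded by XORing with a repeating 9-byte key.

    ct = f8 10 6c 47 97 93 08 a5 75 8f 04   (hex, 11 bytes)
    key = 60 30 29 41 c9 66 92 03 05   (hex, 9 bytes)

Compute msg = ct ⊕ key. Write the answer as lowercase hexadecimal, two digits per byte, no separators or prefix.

The 9-byte key repeats, so the effective keystream is 60 30 29 41 c9 66 92 03 05 60 30.
byte 0: f8 xor 60 = 98
byte 1: 10 xor 30 = 20
byte 2: 6c xor 29 = 45
byte 3: 47 xor 41 = 06
byte 4: 97 xor c9 = 5e
byte 5: 93 xor 66 = f5
byte 6: 08 xor 92 = 9a
byte 7: a5 xor 03 = a6
byte 8: 75 xor 05 = 70
byte 9: 8f xor 60 = ef
byte 10: 04 xor 30 = 34

982045065ef59aa670ef34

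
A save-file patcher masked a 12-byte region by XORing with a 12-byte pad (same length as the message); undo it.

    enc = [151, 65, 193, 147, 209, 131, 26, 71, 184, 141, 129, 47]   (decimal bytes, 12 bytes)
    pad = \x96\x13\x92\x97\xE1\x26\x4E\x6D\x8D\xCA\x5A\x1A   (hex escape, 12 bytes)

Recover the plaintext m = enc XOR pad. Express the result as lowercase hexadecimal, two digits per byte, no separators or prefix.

0152530430a5542a3547db35

XOR is its own inverse, so applying the key byte-wise gives the result directly.
byte 0: 10010111 XOR 10010110 = 00000001
byte 1: 01000001 XOR 00010011 = 01010010
byte 2: 11000001 XOR 10010010 = 01010011
byte 3: 10010011 XOR 10010111 = 00000100
byte 4: 11010001 XOR 11100001 = 00110000
byte 5: 10000011 XOR 00100110 = 10100101
byte 6: 00011010 XOR 01001110 = 01010100
byte 7: 01000111 XOR 01101101 = 00101010
byte 8: 10111000 XOR 10001101 = 00110101
byte 9: 10001101 XOR 11001010 = 01000111
byte 10: 10000001 XOR 01011010 = 11011011
byte 11: 00101111 XOR 00011010 = 00110101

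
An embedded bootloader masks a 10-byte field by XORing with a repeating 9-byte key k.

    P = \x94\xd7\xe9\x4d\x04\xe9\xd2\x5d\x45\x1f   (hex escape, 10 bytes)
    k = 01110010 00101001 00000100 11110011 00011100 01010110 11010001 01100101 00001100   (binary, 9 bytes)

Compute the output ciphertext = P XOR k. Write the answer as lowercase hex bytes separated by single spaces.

The 9-byte key repeats, so the effective keystream is 72 29 04 f3 1c 56 d1 65 0c 72.
byte 0: 148 ⊕ 114 = 230
byte 1: 215 ⊕  41 = 254
byte 2: 233 ⊕   4 = 237
byte 3:  77 ⊕ 243 = 190
byte 4:   4 ⊕  28 =  24
byte 5: 233 ⊕  86 = 191
byte 6: 210 ⊕ 209 =   3
byte 7:  93 ⊕ 101 =  56
byte 8:  69 ⊕  12 =  73
byte 9:  31 ⊕ 114 = 109

e6 fe ed be 18 bf 03 38 49 6d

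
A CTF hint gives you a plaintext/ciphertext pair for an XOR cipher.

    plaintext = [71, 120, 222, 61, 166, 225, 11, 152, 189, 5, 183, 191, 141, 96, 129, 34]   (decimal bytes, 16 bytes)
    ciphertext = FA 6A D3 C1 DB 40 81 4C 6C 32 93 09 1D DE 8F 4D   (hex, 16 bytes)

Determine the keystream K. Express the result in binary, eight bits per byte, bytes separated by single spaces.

Since ciphertext = plaintext ⊕ K, XORing both sides with plaintext gives K = plaintext ⊕ ciphertext.
 71 ⊕ 250 = 189
120 ⊕ 106 =  18
222 ⊕ 211 =  13
 61 ⊕ 193 = 252
166 ⊕ 219 = 125
225 ⊕  64 = 161
 11 ⊕ 129 = 138
152 ⊕  76 = 212
189 ⊕ 108 = 209
  5 ⊕  50 =  55
183 ⊕ 147 =  36
191 ⊕   9 = 182
141 ⊕  29 = 144
 96 ⊕ 222 = 190
129 ⊕ 143 =  14
 34 ⊕  77 = 111

10111101 00010010 00001101 11111100 01111101 10100001 10001010 11010100 11010001 00110111 00100100 10110110 10010000 10111110 00001110 01101111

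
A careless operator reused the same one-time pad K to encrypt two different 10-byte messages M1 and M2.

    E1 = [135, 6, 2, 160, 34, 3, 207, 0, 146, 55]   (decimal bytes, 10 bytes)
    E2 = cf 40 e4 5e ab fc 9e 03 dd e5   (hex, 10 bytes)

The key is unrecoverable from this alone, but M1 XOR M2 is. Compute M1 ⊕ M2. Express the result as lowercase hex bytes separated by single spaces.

48 46 e6 fe 89 ff 51 03 4f d2

E1 ⊕ E2 = (M1 ⊕ K) ⊕ (M2 ⊕ K) = M1 ⊕ M2 — the shared key cancels under XOR.
byte 0: 135 XOR 207 =  72
byte 1:   6 XOR  64 =  70
byte 2:   2 XOR 228 = 230
byte 3: 160 XOR  94 = 254
byte 4:  34 XOR 171 = 137
byte 5:   3 XOR 252 = 255
byte 6: 207 XOR 158 =  81
byte 7:   0 XOR   3 =   3
byte 8: 146 XOR 221 =  79
byte 9:  55 XOR 229 = 210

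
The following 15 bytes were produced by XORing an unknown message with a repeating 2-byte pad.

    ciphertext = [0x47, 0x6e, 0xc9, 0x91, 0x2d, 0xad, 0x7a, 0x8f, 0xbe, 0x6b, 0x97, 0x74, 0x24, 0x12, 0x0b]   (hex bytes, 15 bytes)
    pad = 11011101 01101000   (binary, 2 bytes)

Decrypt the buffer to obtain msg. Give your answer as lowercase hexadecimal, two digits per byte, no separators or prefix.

The 2-byte key repeats, so the effective keystream is dd 68 dd 68 dd 68 dd 68 dd 68 dd 68 dd 68 dd.
byte 0:  71 ⊕ 221 = 154
byte 1: 110 ⊕ 104 =   6
byte 2: 201 ⊕ 221 =  20
byte 3: 145 ⊕ 104 = 249
byte 4:  45 ⊕ 221 = 240
byte 5: 173 ⊕ 104 = 197
byte 6: 122 ⊕ 221 = 167
byte 7: 143 ⊕ 104 = 231
byte 8: 190 ⊕ 221 =  99
byte 9: 107 ⊕ 104 =   3
byte 10: 151 ⊕ 221 =  74
byte 11: 116 ⊕ 104 =  28
byte 12:  36 ⊕ 221 = 249
byte 13:  18 ⊕ 104 = 122
byte 14:  11 ⊕ 221 = 214

9a0614f9f0c5a7e763034a1cf97ad6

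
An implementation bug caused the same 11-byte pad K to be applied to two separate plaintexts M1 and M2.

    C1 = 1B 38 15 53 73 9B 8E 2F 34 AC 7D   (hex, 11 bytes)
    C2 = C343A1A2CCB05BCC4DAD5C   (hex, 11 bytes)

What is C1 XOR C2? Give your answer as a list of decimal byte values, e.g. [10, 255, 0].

[216, 123, 180, 241, 191, 43, 213, 227, 121, 1, 33]

C1 ⊕ C2 = (M1 ⊕ K) ⊕ (M2 ⊕ K) = M1 ⊕ M2 — the shared key cancels under XOR.
byte 0: 1b xor c3 = d8
byte 1: 38 xor 43 = 7b
byte 2: 15 xor a1 = b4
byte 3: 53 xor a2 = f1
byte 4: 73 xor cc = bf
byte 5: 9b xor b0 = 2b
byte 6: 8e xor 5b = d5
byte 7: 2f xor cc = e3
byte 8: 34 xor 4d = 79
byte 9: ac xor ad = 01
byte 10: 7d xor 5c = 21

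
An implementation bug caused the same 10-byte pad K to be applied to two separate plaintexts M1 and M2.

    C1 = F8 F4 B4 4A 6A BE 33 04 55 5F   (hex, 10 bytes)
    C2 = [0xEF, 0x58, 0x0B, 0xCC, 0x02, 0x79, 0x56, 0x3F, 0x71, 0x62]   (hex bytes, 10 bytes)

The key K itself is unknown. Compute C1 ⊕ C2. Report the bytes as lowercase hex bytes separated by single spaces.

17 ac bf 86 68 c7 65 3b 24 3d

C1 ⊕ C2 = (M1 ⊕ K) ⊕ (M2 ⊕ K) = M1 ⊕ M2 — the shared key cancels under XOR.
f8 xor ef = 17
f4 xor 58 = ac
b4 xor 0b = bf
4a xor cc = 86
6a xor 02 = 68
be xor 79 = c7
33 xor 56 = 65
04 xor 3f = 3b
55 xor 71 = 24
5f xor 62 = 3d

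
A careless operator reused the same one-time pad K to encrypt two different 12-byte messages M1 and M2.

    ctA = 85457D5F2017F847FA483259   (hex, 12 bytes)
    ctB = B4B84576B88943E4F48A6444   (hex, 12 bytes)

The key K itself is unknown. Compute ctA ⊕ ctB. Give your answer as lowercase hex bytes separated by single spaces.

31 fd 38 29 98 9e bb a3 0e c2 56 1d

ctA ⊕ ctB = (M1 ⊕ K) ⊕ (M2 ⊕ K) = M1 ⊕ M2 — the shared key cancels under XOR.
10000101 ^ 10110100 = 00110001
01000101 ^ 10111000 = 11111101
01111101 ^ 01000101 = 00111000
01011111 ^ 01110110 = 00101001
00100000 ^ 10111000 = 10011000
00010111 ^ 10001001 = 10011110
11111000 ^ 01000011 = 10111011
01000111 ^ 11100100 = 10100011
11111010 ^ 11110100 = 00001110
01001000 ^ 10001010 = 11000010
00110010 ^ 01100100 = 01010110
01011001 ^ 01000100 = 00011101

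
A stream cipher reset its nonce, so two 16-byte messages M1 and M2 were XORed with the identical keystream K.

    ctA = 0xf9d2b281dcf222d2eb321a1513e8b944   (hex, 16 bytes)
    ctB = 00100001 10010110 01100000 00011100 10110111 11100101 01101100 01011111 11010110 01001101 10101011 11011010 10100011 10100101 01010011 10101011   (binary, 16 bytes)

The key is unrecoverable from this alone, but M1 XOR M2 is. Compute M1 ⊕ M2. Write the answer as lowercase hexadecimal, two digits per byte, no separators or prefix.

d844d29d6b174e8d3d7fb1cfb04deaef

ctA ⊕ ctB = (M1 ⊕ K) ⊕ (M2 ⊕ K) = M1 ⊕ M2 — the shared key cancels under XOR.
byte 0: f9 ⊕ 21 = d8
byte 1: d2 ⊕ 96 = 44
byte 2: b2 ⊕ 60 = d2
byte 3: 81 ⊕ 1c = 9d
byte 4: dc ⊕ b7 = 6b
byte 5: f2 ⊕ e5 = 17
byte 6: 22 ⊕ 6c = 4e
byte 7: d2 ⊕ 5f = 8d
byte 8: eb ⊕ d6 = 3d
byte 9: 32 ⊕ 4d = 7f
byte 10: 1a ⊕ ab = b1
byte 11: 15 ⊕ da = cf
byte 12: 13 ⊕ a3 = b0
byte 13: e8 ⊕ a5 = 4d
byte 14: b9 ⊕ 53 = ea
byte 15: 44 ⊕ ab = ef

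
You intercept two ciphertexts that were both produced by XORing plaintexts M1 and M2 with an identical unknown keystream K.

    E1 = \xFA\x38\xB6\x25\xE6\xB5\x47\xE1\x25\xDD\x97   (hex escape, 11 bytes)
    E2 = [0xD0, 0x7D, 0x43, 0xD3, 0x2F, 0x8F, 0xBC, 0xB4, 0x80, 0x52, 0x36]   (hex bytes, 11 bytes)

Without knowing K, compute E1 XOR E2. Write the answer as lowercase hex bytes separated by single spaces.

2a 45 f5 f6 c9 3a fb 55 a5 8f a1

E1 ⊕ E2 = (M1 ⊕ K) ⊕ (M2 ⊕ K) = M1 ⊕ M2 — the shared key cancels under XOR.
byte 0: 11111010 xor 11010000 = 00101010
byte 1: 00111000 xor 01111101 = 01000101
byte 2: 10110110 xor 01000011 = 11110101
byte 3: 00100101 xor 11010011 = 11110110
byte 4: 11100110 xor 00101111 = 11001001
byte 5: 10110101 xor 10001111 = 00111010
byte 6: 01000111 xor 10111100 = 11111011
byte 7: 11100001 xor 10110100 = 01010101
byte 8: 00100101 xor 10000000 = 10100101
byte 9: 11011101 xor 01010010 = 10001111
byte 10: 10010111 xor 00110110 = 10100001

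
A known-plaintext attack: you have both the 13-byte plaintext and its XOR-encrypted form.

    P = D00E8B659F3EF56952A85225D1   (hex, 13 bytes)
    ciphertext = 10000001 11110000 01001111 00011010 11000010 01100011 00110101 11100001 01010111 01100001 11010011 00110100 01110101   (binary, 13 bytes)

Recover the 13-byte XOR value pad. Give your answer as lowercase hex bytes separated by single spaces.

51 fe c4 7f 5d 5d c0 88 05 c9 81 11 a4

Since ciphertext = P ⊕ pad, XORing both sides with P gives pad = P ⊕ ciphertext.
d0 ^ 81 = 51
0e ^ f0 = fe
8b ^ 4f = c4
65 ^ 1a = 7f
9f ^ c2 = 5d
3e ^ 63 = 5d
f5 ^ 35 = c0
69 ^ e1 = 88
52 ^ 57 = 05
a8 ^ 61 = c9
52 ^ d3 = 81
25 ^ 34 = 11
d1 ^ 75 = a4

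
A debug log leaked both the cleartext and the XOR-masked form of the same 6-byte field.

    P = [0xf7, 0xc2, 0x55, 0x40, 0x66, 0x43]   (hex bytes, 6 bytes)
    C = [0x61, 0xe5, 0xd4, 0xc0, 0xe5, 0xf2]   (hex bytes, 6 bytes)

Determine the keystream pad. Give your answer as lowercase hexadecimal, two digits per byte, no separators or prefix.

Since C = P ⊕ pad, XORing both sides with P gives pad = P ⊕ C.
f7 ⊕ 61 = 96
c2 ⊕ e5 = 27
55 ⊕ d4 = 81
40 ⊕ c0 = 80
66 ⊕ e5 = 83
43 ⊕ f2 = b1

9627818083b1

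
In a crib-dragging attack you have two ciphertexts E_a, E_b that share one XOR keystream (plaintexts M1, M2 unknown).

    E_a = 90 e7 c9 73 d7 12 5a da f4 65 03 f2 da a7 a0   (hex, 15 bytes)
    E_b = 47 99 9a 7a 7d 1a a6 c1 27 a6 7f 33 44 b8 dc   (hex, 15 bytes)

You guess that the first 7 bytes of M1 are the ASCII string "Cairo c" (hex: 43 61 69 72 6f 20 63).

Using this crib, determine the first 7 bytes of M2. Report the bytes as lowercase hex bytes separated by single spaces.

94 1f 3a 7b c5 28 9f

First, E_a ⊕ E_b = (M1 ⊕ K) ⊕ (M2 ⊕ K) = M1 ⊕ M2, so the key drops out. Then M2 = (M1 ⊕ M2) ⊕ M1 over the first 7 bytes.
byte 0: (90 XOR 47) XOR 43 = d7 XOR 43 = 94
byte 1: (e7 XOR 99) XOR 61 = 7e XOR 61 = 1f
byte 2: (c9 XOR 9a) XOR 69 = 53 XOR 69 = 3a
byte 3: (73 XOR 7a) XOR 72 = 09 XOR 72 = 7b
byte 4: (d7 XOR 7d) XOR 6f = aa XOR 6f = c5
byte 5: (12 XOR 1a) XOR 20 = 08 XOR 20 = 28
byte 6: (5a XOR a6) XOR 63 = fc XOR 63 = 9f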